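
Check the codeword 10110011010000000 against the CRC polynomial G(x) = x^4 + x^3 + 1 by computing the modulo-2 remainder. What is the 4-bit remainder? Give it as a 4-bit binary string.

Modulo-2 division of 10110011010000000 by 11001:
  pos 0: 10110 XOR 11001 = 01111
  pos 1: 11110 XOR 11001 = 00111
  pos 3: 11111 XOR 11001 = 00110
  pos 5: 11001 XOR 11001 = 00000
Remainder = 0000 (zero — the frame passes the CRC check).

0000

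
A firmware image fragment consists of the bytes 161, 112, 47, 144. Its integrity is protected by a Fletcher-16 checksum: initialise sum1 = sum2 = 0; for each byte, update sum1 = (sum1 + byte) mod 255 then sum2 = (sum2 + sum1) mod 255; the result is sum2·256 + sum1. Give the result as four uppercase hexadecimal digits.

Running sums (mod 255):
  after byte 0 (161): sum1=161, sum2=161
  after byte 1 (112): sum1=18, sum2=179
  after byte 2 (47): sum1=65, sum2=244
  after byte 3 (144): sum1=209, sum2=198
Checksum = sum2·256 + sum1 = 198·256 + 209 = 50897 = 0xC6D1.

C6D1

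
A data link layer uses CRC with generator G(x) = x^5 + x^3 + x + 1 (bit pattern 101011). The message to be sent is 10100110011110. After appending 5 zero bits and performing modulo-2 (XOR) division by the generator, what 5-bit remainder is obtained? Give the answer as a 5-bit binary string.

01100

Append 5 zeros: 1010011001111000000. Divide by 101011 (XOR where the leading bit is 1):
  pos 0: 101001 XOR 101011 = 000010
  pos 4: 101001 XOR 101011 = 000010
  pos 8: 101110 XOR 101011 = 000101
  pos 11: 101000 XOR 101011 = 000011
Remainder (last 5 bits) = 01100. This is the CRC / FCS.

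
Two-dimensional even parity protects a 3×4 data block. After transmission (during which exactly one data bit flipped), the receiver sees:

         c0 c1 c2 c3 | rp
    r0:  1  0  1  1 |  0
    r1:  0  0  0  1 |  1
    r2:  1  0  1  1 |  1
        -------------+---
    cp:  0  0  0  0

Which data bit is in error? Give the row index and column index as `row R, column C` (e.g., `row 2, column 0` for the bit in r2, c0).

Recompute each row's even parity and compare to rp:
  r0: data parity 1, sent rp 0 → mismatch
  r1: data parity 1, sent rp 1 → ok
  r2: data parity 1, sent rp 1 → ok
Recompute each column's even parity and compare to cp:
  c0: data parity 0, sent cp 0 → ok
  c1: data parity 0, sent cp 0 → ok
  c2: data parity 0, sent cp 0 → ok
  c3: data parity 1, sent cp 0 → mismatch
Exactly one row (r0) and one column (c3) fail → the flipped bit is at their intersection.

row 0, column 3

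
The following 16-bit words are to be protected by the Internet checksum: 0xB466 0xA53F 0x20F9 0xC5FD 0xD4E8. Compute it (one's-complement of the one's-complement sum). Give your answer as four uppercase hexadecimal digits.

One's-complement addition (fold any carry out of bit 15 back into bit 0):
  0xB466 + 0xA53F = 0x159A5 → wrap carry → 0x59A6
  0x59A6 + 0x20F9 = 0x07A9F
  0x7A9F + 0xC5FD = 0x1409C → wrap carry → 0x409D
  0x409D + 0xD4E8 = 0x11585 → wrap carry → 0x1586
One's-complement sum = 0x1586.
Checksum = ~0x1586 & 0xFFFF = 0xEA79.

EA79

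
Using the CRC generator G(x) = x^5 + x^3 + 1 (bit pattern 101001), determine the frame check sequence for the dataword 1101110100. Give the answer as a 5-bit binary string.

Append 5 zeros: 110111010000000. Divide by 101001 (XOR where the leading bit is 1):
  pos 0: 110111 XOR 101001 = 011110
  pos 1: 111100 XOR 101001 = 010101
  pos 2: 101011 XOR 101001 = 000010
  pos 6: 100000 XOR 101001 = 001001
  pos 8: 100100 XOR 101001 = 001101
Remainder (last 5 bits) = 11010. This is the CRC / FCS.

11010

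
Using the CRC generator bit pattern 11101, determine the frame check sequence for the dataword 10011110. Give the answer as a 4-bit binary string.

0111

Append 4 zeros: 100111100000. Divide by 11101 (XOR where the leading bit is 1):
  pos 0: 10011 XOR 11101 = 01110
  pos 1: 11101 XOR 11101 = 00000
  pos 6: 10000 XOR 11101 = 01101
  pos 7: 11010 XOR 11101 = 00111
Remainder (last 4 bits) = 0111. This is the CRC / FCS.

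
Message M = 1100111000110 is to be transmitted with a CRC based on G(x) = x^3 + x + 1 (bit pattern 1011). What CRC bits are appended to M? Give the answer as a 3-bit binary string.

011

Append 3 zeros: 1100111000110000. Divide by 1011 (XOR where the leading bit is 1):
  pos 0: 1100 XOR 1011 = 0111
  pos 1: 1111 XOR 1011 = 0100
  pos 2: 1001 XOR 1011 = 0010
  pos 4: 1010 XOR 1011 = 0001
  pos 7: 1001 XOR 1011 = 0010
  pos 9: 1010 XOR 1011 = 0001
  pos 12: 1000 XOR 1011 = 0011
Remainder (last 3 bits) = 011. This is the CRC / FCS.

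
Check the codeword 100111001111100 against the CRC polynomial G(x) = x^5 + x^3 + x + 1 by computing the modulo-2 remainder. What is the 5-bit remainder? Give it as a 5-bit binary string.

Modulo-2 division of 100111001111100 by 101011:
  pos 0: 100111 XOR 101011 = 001100
  pos 2: 110000 XOR 101011 = 011011
  pos 3: 110111 XOR 101011 = 011100
  pos 4: 111001 XOR 101011 = 010010
  pos 5: 100101 XOR 101011 = 001110
  pos 7: 111011 XOR 101011 = 010000
  pos 8: 100000 XOR 101011 = 001011
Remainder = 10110 (nonzero — an error is detected).

10110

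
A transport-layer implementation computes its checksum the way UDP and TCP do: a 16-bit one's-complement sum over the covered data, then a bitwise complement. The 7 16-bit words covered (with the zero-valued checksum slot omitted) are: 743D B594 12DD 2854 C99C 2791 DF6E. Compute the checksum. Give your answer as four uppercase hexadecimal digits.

CA5F

One's-complement addition (fold any carry out of bit 15 back into bit 0):
  0x743D + 0xB594 = 0x129D1 → wrap carry → 0x29D2
  0x29D2 + 0x12DD = 0x03CAF
  0x3CAF + 0x2854 = 0x06503
  0x6503 + 0xC99C = 0x12E9F → wrap carry → 0x2EA0
  0x2EA0 + 0x2791 = 0x05631
  0x5631 + 0xDF6E = 0x1359F → wrap carry → 0x35A0
One's-complement sum = 0x35A0.
Checksum = ~0x35A0 & 0xFFFF = 0xCA5F.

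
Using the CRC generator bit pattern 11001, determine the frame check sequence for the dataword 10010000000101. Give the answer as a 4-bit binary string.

Append 4 zeros: 100100000001010000. Divide by 11001 (XOR where the leading bit is 1):
  pos 0: 10010 XOR 11001 = 01011
  pos 1: 10110 XOR 11001 = 01111
  pos 2: 11110 XOR 11001 = 00111
  pos 4: 11100 XOR 11001 = 00101
  pos 6: 10100 XOR 11001 = 01101
  pos 7: 11011 XOR 11001 = 00010
  pos 10: 10010 XOR 11001 = 01011
  pos 11: 10110 XOR 11001 = 01111
  pos 12: 11110 XOR 11001 = 00111
Remainder (last 4 bits) = 1110. This is the CRC / FCS.

1110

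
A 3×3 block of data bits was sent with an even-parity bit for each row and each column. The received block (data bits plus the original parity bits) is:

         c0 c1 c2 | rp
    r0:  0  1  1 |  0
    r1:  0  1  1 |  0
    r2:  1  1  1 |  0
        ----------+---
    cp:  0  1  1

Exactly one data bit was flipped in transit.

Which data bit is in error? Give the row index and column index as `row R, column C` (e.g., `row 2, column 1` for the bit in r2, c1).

row 2, column 0

Recompute each row's even parity and compare to rp:
  r0: data parity 0, sent rp 0 → ok
  r1: data parity 0, sent rp 0 → ok
  r2: data parity 1, sent rp 0 → mismatch
Recompute each column's even parity and compare to cp:
  c0: data parity 1, sent cp 0 → mismatch
  c1: data parity 1, sent cp 1 → ok
  c2: data parity 1, sent cp 1 → ok
Exactly one row (r2) and one column (c0) fail → the flipped bit is at their intersection.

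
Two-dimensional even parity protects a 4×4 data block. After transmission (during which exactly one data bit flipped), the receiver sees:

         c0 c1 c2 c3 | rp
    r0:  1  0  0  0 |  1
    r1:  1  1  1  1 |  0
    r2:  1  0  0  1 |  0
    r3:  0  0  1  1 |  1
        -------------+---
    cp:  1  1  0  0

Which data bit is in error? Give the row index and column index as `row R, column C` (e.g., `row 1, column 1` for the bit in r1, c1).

row 3, column 3

Recompute each row's even parity and compare to rp:
  r0: data parity 1, sent rp 1 → ok
  r1: data parity 0, sent rp 0 → ok
  r2: data parity 0, sent rp 0 → ok
  r3: data parity 0, sent rp 1 → mismatch
Recompute each column's even parity and compare to cp:
  c0: data parity 1, sent cp 1 → ok
  c1: data parity 1, sent cp 1 → ok
  c2: data parity 0, sent cp 0 → ok
  c3: data parity 1, sent cp 0 → mismatch
Exactly one row (r3) and one column (c3) fail → the flipped bit is at their intersection.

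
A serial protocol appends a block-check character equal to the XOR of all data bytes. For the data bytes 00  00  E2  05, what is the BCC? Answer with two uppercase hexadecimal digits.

XOR the bytes together:
  start with 0x00
  0x00 ⊕ 0x00 = 0x00
  0x00 ⊕ 0xE2 = 0xE2
  0xE2 ⊕ 0x05 = 0xE7

E7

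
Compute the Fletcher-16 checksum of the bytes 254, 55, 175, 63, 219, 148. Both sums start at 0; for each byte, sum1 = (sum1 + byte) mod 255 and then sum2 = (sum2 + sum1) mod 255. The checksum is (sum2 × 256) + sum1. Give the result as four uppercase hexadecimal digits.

D695

Running sums (mod 255):
  after byte 0 (254): sum1=254, sum2=254
  after byte 1 (55): sum1=54, sum2=53
  after byte 2 (175): sum1=229, sum2=27
  after byte 3 (63): sum1=37, sum2=64
  after byte 4 (219): sum1=1, sum2=65
  after byte 5 (148): sum1=149, sum2=214
Checksum = sum2·256 + sum1 = 214·256 + 149 = 54933 = 0xD695.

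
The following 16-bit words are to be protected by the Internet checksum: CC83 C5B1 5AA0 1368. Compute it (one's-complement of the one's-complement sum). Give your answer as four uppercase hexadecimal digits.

One's-complement addition (fold any carry out of bit 15 back into bit 0):
  0xCC83 + 0xC5B1 = 0x19234 → wrap carry → 0x9235
  0x9235 + 0x5AA0 = 0x0ECD5
  0xECD5 + 0x1368 = 0x1003D → wrap carry → 0x003E
One's-complement sum = 0x003E.
Checksum = ~0x003E & 0xFFFF = 0xFFC1.

FFC1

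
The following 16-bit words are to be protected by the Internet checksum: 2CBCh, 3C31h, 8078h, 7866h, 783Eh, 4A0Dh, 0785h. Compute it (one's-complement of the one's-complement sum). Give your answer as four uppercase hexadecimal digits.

One's-complement addition (fold any carry out of bit 15 back into bit 0):
  0x2CBC + 0x3C31 = 0x068ED
  0x68ED + 0x8078 = 0x0E965
  0xE965 + 0x7866 = 0x161CB → wrap carry → 0x61CC
  0x61CC + 0x783E = 0x0DA0A
  0xDA0A + 0x4A0D = 0x12417 → wrap carry → 0x2418
  0x2418 + 0x0785 = 0x02B9D
One's-complement sum = 0x2B9D.
Checksum = ~0x2B9D & 0xFFFF = 0xD462.

D462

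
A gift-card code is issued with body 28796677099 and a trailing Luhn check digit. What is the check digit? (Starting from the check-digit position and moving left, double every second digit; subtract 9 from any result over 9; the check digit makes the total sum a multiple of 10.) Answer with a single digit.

5

Partial digits right→left: 9 9 0 7 7 6 6 9 7 8 2
Double every second digit counting from the check-digit position (so the 1st, 3rd, 5th, ... of the partial from the right).
  doubled (with −9 where >9): 9 0 5 3 5 4 → sum 26
  kept as-is: 9 7 6 9 8 → sum 39
Total = 26 + 39 = 65.
Check digit = (10 − (65 mod 10)) mod 10 = 5.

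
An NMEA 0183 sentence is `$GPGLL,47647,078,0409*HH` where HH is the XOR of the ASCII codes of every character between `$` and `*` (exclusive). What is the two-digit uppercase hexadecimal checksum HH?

XOR the ASCII codes of the payload characters:
  'G' = 0x47 → acc = 0x47
  'P' = 0x50 → acc = 0x17
  'G' = 0x47 → acc = 0x50
  'L' = 0x4C → acc = 0x1C
  'L' = 0x4C → acc = 0x50
  ',' = 0x2C → acc = 0x7C
  '4' = 0x34 → acc = 0x48
  '7' = 0x37 → acc = 0x7F
  '6' = 0x36 → acc = 0x49
  '4' = 0x34 → acc = 0x7D
  '7' = 0x37 → acc = 0x4A
  ',' = 0x2C → acc = 0x66
  '0' = 0x30 → acc = 0x56
  '7' = 0x37 → acc = 0x61
  '8' = 0x38 → acc = 0x59
  ',' = 0x2C → acc = 0x75
  '0' = 0x30 → acc = 0x45
  '4' = 0x34 → acc = 0x71
  '0' = 0x30 → acc = 0x41
  '9' = 0x39 → acc = 0x78
Checksum = 0x78.

78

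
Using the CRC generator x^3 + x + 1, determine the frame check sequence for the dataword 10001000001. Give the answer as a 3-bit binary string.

010

Append 3 zeros: 10001000001000. Divide by 1011 (XOR where the leading bit is 1):
  pos 0: 1000 XOR 1011 = 0011
  pos 2: 1110 XOR 1011 = 0101
  pos 3: 1010 XOR 1011 = 0001
  pos 6: 1000 XOR 1011 = 0011
  pos 8: 1110 XOR 1011 = 0101
  pos 9: 1010 XOR 1011 = 0001
Remainder (last 3 bits) = 010. This is the CRC / FCS.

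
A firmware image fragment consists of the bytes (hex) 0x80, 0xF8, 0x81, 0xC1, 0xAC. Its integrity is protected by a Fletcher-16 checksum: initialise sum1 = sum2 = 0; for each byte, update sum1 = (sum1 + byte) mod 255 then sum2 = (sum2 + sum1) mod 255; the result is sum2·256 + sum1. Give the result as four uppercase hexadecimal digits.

Running sums (mod 255):
  after byte 0 (0x80): sum1=128, sum2=128
  after byte 1 (0xF8): sum1=121, sum2=249
  after byte 2 (0x81): sum1=250, sum2=244
  after byte 3 (0xC1): sum1=188, sum2=177
  after byte 4 (0xAC): sum1=105, sum2=27
Checksum = sum2·256 + sum1 = 27·256 + 105 = 7017 = 0x1B69.

1B69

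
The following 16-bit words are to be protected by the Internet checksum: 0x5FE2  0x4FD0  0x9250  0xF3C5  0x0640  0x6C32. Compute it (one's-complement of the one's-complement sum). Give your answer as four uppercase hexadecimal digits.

57C4

One's-complement addition (fold any carry out of bit 15 back into bit 0):
  0x5FE2 + 0x4FD0 = 0x0AFB2
  0xAFB2 + 0x9250 = 0x14202 → wrap carry → 0x4203
  0x4203 + 0xF3C5 = 0x135C8 → wrap carry → 0x35C9
  0x35C9 + 0x0640 = 0x03C09
  0x3C09 + 0x6C32 = 0x0A83B
One's-complement sum = 0xA83B.
Checksum = ~0xA83B & 0xFFFF = 0x57C4.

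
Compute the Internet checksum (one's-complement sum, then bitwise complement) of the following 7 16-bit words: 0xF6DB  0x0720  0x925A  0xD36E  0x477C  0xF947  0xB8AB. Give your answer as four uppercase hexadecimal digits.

A2CA

One's-complement addition (fold any carry out of bit 15 back into bit 0):
  0xF6DB + 0x0720 = 0x0FDFB
  0xFDFB + 0x925A = 0x19055 → wrap carry → 0x9056
  0x9056 + 0xD36E = 0x163C4 → wrap carry → 0x63C5
  0x63C5 + 0x477C = 0x0AB41
  0xAB41 + 0xF947 = 0x1A488 → wrap carry → 0xA489
  0xA489 + 0xB8AB = 0x15D34 → wrap carry → 0x5D35
One's-complement sum = 0x5D35.
Checksum = ~0x5D35 & 0xFFFF = 0xA2CA.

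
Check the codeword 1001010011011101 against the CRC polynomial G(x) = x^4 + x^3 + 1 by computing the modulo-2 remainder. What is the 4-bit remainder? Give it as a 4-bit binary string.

0100

Modulo-2 division of 1001010011011101 by 11001:
  pos 0: 10010 XOR 11001 = 01011
  pos 1: 10111 XOR 11001 = 01110
  pos 2: 11100 XOR 11001 = 00101
  pos 4: 10101 XOR 11001 = 01100
  pos 5: 11001 XOR 11001 = 00000
  pos 11: 11101 XOR 11001 = 00100
Remainder = 0100 (nonzero — an error is detected).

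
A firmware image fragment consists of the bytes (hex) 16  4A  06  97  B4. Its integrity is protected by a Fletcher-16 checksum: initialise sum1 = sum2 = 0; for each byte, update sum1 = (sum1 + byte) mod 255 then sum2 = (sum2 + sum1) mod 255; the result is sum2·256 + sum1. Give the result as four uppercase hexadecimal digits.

8DB2

Running sums (mod 255):
  after byte 0 (16): sum1=22, sum2=22
  after byte 1 (4A): sum1=96, sum2=118
  after byte 2 (06): sum1=102, sum2=220
  after byte 3 (97): sum1=253, sum2=218
  after byte 4 (B4): sum1=178, sum2=141
Checksum = sum2·256 + sum1 = 141·256 + 178 = 36274 = 0x8DB2.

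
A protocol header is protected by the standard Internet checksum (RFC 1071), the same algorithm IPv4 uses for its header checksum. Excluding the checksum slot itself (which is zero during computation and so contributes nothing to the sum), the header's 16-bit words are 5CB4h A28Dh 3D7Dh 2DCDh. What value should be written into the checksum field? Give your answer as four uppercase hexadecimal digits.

9573

One's-complement addition (fold any carry out of bit 15 back into bit 0):
  0x5CB4 + 0xA28D = 0x0FF41
  0xFF41 + 0x3D7D = 0x13CBE → wrap carry → 0x3CBF
  0x3CBF + 0x2DCD = 0x06A8C
One's-complement sum = 0x6A8C.
Checksum = ~0x6A8C & 0xFFFF = 0x9573.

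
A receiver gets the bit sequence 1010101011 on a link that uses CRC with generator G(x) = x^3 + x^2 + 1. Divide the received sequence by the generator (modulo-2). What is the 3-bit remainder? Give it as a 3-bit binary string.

Modulo-2 division of 1010101011 by 1101:
  pos 0: 1010 XOR 1101 = 0111
  pos 1: 1111 XOR 1101 = 0010
  pos 3: 1001 XOR 1101 = 0100
  pos 4: 1000 XOR 1101 = 0101
  pos 5: 1011 XOR 1101 = 0110
  pos 6: 1101 XOR 1101 = 0000
Remainder = 000 (zero — the frame passes the CRC check).

000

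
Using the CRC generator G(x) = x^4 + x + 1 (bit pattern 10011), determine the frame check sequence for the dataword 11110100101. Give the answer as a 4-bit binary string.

Append 4 zeros: 111101001010000. Divide by 10011 (XOR where the leading bit is 1):
  pos 0: 11110 XOR 10011 = 01101
  pos 1: 11011 XOR 10011 = 01000
  pos 2: 10000 XOR 10011 = 00011
  pos 5: 11010 XOR 10011 = 01001
  pos 6: 10011 XOR 10011 = 00000
Remainder (last 4 bits) = 0000. This is the CRC / FCS.

0000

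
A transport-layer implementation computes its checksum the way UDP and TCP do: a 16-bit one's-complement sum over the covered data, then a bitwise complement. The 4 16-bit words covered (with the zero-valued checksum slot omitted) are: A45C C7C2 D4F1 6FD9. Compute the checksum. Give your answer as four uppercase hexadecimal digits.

One's-complement addition (fold any carry out of bit 15 back into bit 0):
  0xA45C + 0xC7C2 = 0x16C1E → wrap carry → 0x6C1F
  0x6C1F + 0xD4F1 = 0x14110 → wrap carry → 0x4111
  0x4111 + 0x6FD9 = 0x0B0EA
One's-complement sum = 0xB0EA.
Checksum = ~0xB0EA & 0xFFFF = 0x4F15.

4F15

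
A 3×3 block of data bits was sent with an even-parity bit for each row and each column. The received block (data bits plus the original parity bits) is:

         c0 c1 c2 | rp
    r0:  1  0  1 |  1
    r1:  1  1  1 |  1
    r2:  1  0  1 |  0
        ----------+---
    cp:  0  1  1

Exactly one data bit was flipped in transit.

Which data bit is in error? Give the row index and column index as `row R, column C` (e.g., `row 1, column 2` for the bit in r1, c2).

row 0, column 0

Recompute each row's even parity and compare to rp:
  r0: data parity 0, sent rp 1 → mismatch
  r1: data parity 1, sent rp 1 → ok
  r2: data parity 0, sent rp 0 → ok
Recompute each column's even parity and compare to cp:
  c0: data parity 1, sent cp 0 → mismatch
  c1: data parity 1, sent cp 1 → ok
  c2: data parity 1, sent cp 1 → ok
Exactly one row (r0) and one column (c0) fail → the flipped bit is at their intersection.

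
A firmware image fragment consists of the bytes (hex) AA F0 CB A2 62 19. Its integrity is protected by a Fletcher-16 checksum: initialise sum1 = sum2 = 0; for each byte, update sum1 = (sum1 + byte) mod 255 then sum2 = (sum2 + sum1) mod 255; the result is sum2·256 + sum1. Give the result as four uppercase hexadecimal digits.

A985

Running sums (mod 255):
  after byte 0 (AA): sum1=170, sum2=170
  after byte 1 (F0): sum1=155, sum2=70
  after byte 2 (CB): sum1=103, sum2=173
  after byte 3 (A2): sum1=10, sum2=183
  after byte 4 (62): sum1=108, sum2=36
  after byte 5 (19): sum1=133, sum2=169
Checksum = sum2·256 + sum1 = 169·256 + 133 = 43397 = 0xA985.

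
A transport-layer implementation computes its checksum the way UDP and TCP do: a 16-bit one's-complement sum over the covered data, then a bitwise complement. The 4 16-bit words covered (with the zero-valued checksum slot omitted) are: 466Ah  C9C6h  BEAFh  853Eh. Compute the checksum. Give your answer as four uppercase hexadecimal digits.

One's-complement addition (fold any carry out of bit 15 back into bit 0):
  0x466A + 0xC9C6 = 0x11030 → wrap carry → 0x1031
  0x1031 + 0xBEAF = 0x0CEE0
  0xCEE0 + 0x853E = 0x1541E → wrap carry → 0x541F
One's-complement sum = 0x541F.
Checksum = ~0x541F & 0xFFFF = 0xABE0.

ABE0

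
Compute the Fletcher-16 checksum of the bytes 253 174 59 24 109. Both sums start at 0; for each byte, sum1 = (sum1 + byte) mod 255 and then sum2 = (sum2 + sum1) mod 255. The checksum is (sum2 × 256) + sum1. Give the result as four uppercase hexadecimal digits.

Running sums (mod 255):
  after byte 0 (253): sum1=253, sum2=253
  after byte 1 (174): sum1=172, sum2=170
  after byte 2 (59): sum1=231, sum2=146
  after byte 3 (24): sum1=0, sum2=146
  after byte 4 (109): sum1=109, sum2=0
Checksum = sum2·256 + sum1 = 0·256 + 109 = 109 = 0x006D.

006D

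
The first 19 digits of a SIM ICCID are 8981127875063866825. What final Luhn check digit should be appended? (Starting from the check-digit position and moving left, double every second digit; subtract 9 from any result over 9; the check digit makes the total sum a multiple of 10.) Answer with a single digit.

0

Partial digits right→left: 5 2 8 6 6 8 3 6 0 5 7 8 7 2 1 1 8 9 8
Double every second digit counting from the check-digit position (so the 1st, 3rd, 5th, ... of the partial from the right).
  doubled (with −9 where >9): 1 7 3 6 0 5 5 2 7 7 → sum 43
  kept as-is: 2 6 8 6 5 8 2 1 9 → sum 47
Total = 43 + 47 = 90.
Check digit = (10 − (90 mod 10)) mod 10 = 0.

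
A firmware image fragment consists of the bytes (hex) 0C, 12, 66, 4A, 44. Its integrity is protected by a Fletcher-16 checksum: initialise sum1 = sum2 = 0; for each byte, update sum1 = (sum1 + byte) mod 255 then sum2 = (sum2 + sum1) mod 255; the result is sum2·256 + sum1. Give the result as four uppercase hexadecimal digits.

9013

Running sums (mod 255):
  after byte 0 (0C): sum1=12, sum2=12
  after byte 1 (12): sum1=30, sum2=42
  after byte 2 (66): sum1=132, sum2=174
  after byte 3 (4A): sum1=206, sum2=125
  after byte 4 (44): sum1=19, sum2=144
Checksum = sum2·256 + sum1 = 144·256 + 19 = 36883 = 0x9013.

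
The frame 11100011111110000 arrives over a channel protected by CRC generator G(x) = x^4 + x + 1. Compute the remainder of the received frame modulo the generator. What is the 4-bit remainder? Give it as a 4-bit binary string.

0000

Modulo-2 division of 11100011111110000 by 10011:
  pos 0: 11100 XOR 10011 = 01111
  pos 1: 11110 XOR 10011 = 01101
  pos 2: 11011 XOR 10011 = 01000
  pos 3: 10001 XOR 10011 = 00010
  pos 6: 10111 XOR 10011 = 00100
  pos 8: 10011 XOR 10011 = 00000
Remainder = 0000 (zero — the frame passes the CRC check).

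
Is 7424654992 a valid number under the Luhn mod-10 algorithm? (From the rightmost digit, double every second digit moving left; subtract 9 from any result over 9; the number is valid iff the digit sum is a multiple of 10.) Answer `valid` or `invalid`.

invalid

From the right, keep odd positions and double even positions (subtract 9 from any doubled value over 9):
  doubled (positions 2,4,...): 9 8 3 4 5 → sum 29
  kept (positions 1,3,...): 2 9 5 4 4 → sum 24
Total = 53.
53 mod 10 = 3, so the number is invalid.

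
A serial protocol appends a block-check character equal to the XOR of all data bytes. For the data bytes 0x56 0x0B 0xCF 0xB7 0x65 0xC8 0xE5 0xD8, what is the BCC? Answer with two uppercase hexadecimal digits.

XOR the bytes together:
  start with 0x56
  0x56 ⊕ 0x0B = 0x5D
  0x5D ⊕ 0xCF = 0x92
  0x92 ⊕ 0xB7 = 0x25
  0x25 ⊕ 0x65 = 0x40
  0x40 ⊕ 0xC8 = 0x88
  0x88 ⊕ 0xE5 = 0x6D
  0x6D ⊕ 0xD8 = 0xB5

B5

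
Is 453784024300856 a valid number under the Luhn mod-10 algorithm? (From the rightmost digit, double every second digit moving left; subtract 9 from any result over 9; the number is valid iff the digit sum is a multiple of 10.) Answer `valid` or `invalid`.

From the right, keep odd positions and double even positions (subtract 9 from any doubled value over 9):
  doubled (positions 2,4,...): 1 0 6 4 8 5 1 → sum 25
  kept (positions 1,3,...): 6 8 0 4 0 8 3 4 → sum 33
Total = 58.
58 mod 10 = 8, so the number is invalid.

invalid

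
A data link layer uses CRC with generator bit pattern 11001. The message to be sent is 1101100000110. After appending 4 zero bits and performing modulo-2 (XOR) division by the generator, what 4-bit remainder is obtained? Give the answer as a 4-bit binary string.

0010

Append 4 zeros: 11011000001100000. Divide by 11001 (XOR where the leading bit is 1):
  pos 0: 11011 XOR 11001 = 00010
  pos 3: 10000 XOR 11001 = 01001
  pos 4: 10010 XOR 11001 = 01011
  pos 5: 10110 XOR 11001 = 01111
  pos 6: 11111 XOR 11001 = 00110
  pos 8: 11010 XOR 11001 = 00011
  pos 11: 11000 XOR 11001 = 00001
Remainder (last 4 bits) = 0010. This is the CRC / FCS.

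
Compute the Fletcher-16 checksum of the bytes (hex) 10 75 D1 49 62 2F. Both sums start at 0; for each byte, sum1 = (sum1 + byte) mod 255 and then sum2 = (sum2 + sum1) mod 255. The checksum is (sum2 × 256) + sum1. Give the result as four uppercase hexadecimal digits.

C232

Running sums (mod 255):
  after byte 0 (10): sum1=16, sum2=16
  after byte 1 (75): sum1=133, sum2=149
  after byte 2 (D1): sum1=87, sum2=236
  after byte 3 (49): sum1=160, sum2=141
  after byte 4 (62): sum1=3, sum2=144
  after byte 5 (2F): sum1=50, sum2=194
Checksum = sum2·256 + sum1 = 194·256 + 50 = 49714 = 0xC232.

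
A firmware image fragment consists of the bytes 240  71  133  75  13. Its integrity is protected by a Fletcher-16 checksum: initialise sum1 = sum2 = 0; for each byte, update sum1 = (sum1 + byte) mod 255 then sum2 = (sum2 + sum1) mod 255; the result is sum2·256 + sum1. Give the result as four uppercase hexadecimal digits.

0616

Running sums (mod 255):
  after byte 0 (240): sum1=240, sum2=240
  after byte 1 (71): sum1=56, sum2=41
  after byte 2 (133): sum1=189, sum2=230
  after byte 3 (75): sum1=9, sum2=239
  after byte 4 (13): sum1=22, sum2=6
Checksum = sum2·256 + sum1 = 6·256 + 22 = 1558 = 0x0616.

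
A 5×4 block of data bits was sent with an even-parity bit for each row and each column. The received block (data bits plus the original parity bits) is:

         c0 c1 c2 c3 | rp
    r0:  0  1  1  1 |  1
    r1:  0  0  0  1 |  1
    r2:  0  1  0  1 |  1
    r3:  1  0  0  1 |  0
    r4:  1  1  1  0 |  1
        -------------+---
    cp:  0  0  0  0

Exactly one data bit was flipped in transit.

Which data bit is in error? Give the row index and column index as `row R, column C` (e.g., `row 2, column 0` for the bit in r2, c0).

Recompute each row's even parity and compare to rp:
  r0: data parity 1, sent rp 1 → ok
  r1: data parity 1, sent rp 1 → ok
  r2: data parity 0, sent rp 1 → mismatch
  r3: data parity 0, sent rp 0 → ok
  r4: data parity 1, sent rp 1 → ok
Recompute each column's even parity and compare to cp:
  c0: data parity 0, sent cp 0 → ok
  c1: data parity 1, sent cp 0 → mismatch
  c2: data parity 0, sent cp 0 → ok
  c3: data parity 0, sent cp 0 → ok
Exactly one row (r2) and one column (c1) fail → the flipped bit is at their intersection.

row 2, column 1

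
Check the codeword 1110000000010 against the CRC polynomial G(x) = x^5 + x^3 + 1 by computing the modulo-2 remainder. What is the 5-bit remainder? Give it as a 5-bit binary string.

Modulo-2 division of 1110000000010 by 101001:
  pos 0: 111000 XOR 101001 = 010001
  pos 1: 100010 XOR 101001 = 001011
  pos 3: 101100 XOR 101001 = 000101
  pos 6: 101001 XOR 101001 = 000000
Remainder = 00000 (zero — the frame passes the CRC check).

00000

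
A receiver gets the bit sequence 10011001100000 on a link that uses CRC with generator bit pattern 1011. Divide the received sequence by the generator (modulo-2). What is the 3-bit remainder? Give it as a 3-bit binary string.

Modulo-2 division of 10011001100000 by 1011:
  pos 0: 1001 XOR 1011 = 0010
  pos 2: 1010 XOR 1011 = 0001
  pos 5: 1011 XOR 1011 = 0000
Remainder = 000 (zero — the frame passes the CRC check).

000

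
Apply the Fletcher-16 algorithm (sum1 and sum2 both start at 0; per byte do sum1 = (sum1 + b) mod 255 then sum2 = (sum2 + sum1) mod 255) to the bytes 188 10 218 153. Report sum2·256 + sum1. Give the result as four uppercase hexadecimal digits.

603B

Running sums (mod 255):
  after byte 0 (188): sum1=188, sum2=188
  after byte 1 (10): sum1=198, sum2=131
  after byte 2 (218): sum1=161, sum2=37
  after byte 3 (153): sum1=59, sum2=96
Checksum = sum2·256 + sum1 = 96·256 + 59 = 24635 = 0x603B.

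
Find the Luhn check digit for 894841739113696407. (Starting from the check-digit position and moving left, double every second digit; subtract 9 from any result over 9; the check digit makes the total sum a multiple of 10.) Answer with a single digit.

1

Partial digits right→left: 7 0 4 6 9 6 3 1 1 9 3 7 1 4 8 4 9 8
Double every second digit counting from the check-digit position (so the 1st, 3rd, 5th, ... of the partial from the right).
  doubled (with −9 where >9): 5 8 9 6 2 6 2 7 9 → sum 54
  kept as-is: 0 6 6 1 9 7 4 4 8 → sum 45
Total = 54 + 45 = 99.
Check digit = (10 − (99 mod 10)) mod 10 = 1.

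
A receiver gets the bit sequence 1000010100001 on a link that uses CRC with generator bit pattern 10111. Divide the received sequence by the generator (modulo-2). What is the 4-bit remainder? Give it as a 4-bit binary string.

0000

Modulo-2 division of 1000010100001 by 10111:
  pos 0: 10000 XOR 10111 = 00111
  pos 2: 11110 XOR 10111 = 01001
  pos 3: 10011 XOR 10111 = 00100
  pos 5: 10000 XOR 10111 = 00111
  pos 7: 11100 XOR 10111 = 01011
  pos 8: 10111 XOR 10111 = 00000
Remainder = 0000 (zero — the frame passes the CRC check).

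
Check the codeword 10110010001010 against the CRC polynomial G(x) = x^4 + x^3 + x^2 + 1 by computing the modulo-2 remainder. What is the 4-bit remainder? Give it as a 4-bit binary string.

Modulo-2 division of 10110010001010 by 11101:
  pos 0: 10110 XOR 11101 = 01011
  pos 1: 10110 XOR 11101 = 01011
  pos 2: 10111 XOR 11101 = 01010
  pos 3: 10100 XOR 11101 = 01001
  pos 4: 10010 XOR 11101 = 01111
  pos 5: 11110 XOR 11101 = 00011
  pos 8: 11101 XOR 11101 = 00000
Remainder = 0000 (zero — the frame passes the CRC check).

0000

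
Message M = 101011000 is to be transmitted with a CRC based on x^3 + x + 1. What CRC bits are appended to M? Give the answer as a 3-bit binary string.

110

Append 3 zeros: 101011000000. Divide by 1011 (XOR where the leading bit is 1):
  pos 0: 1010 XOR 1011 = 0001
  pos 3: 1110 XOR 1011 = 0101
  pos 4: 1010 XOR 1011 = 0001
  pos 7: 1000 XOR 1011 = 0011
Remainder (last 3 bits) = 110. This is the CRC / FCS.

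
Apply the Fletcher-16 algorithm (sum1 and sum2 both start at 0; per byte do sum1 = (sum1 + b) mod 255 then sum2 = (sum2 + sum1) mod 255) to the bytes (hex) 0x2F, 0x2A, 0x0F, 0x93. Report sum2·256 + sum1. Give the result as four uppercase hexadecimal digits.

ECFB

Running sums (mod 255):
  after byte 0 (0x2F): sum1=47, sum2=47
  after byte 1 (0x2A): sum1=89, sum2=136
  after byte 2 (0x0F): sum1=104, sum2=240
  after byte 3 (0x93): sum1=251, sum2=236
Checksum = sum2·256 + sum1 = 236·256 + 251 = 60667 = 0xECFB.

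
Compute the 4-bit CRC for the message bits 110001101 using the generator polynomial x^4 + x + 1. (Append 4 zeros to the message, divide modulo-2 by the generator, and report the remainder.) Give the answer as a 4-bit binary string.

Append 4 zeros: 1100011010000. Divide by 10011 (XOR where the leading bit is 1):
  pos 0: 11000 XOR 10011 = 01011
  pos 1: 10111 XOR 10011 = 00100
  pos 3: 10010 XOR 10011 = 00001
  pos 7: 11000 XOR 10011 = 01011
  pos 8: 10110 XOR 10011 = 00101
Remainder (last 4 bits) = 0101. This is the CRC / FCS.

0101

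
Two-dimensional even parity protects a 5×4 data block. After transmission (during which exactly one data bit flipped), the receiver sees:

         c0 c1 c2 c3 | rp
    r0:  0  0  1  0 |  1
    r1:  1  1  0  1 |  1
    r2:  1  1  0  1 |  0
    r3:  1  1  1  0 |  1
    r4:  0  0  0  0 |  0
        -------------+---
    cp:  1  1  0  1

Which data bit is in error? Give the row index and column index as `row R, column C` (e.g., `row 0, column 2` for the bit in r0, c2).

Recompute each row's even parity and compare to rp:
  r0: data parity 1, sent rp 1 → ok
  r1: data parity 1, sent rp 1 → ok
  r2: data parity 1, sent rp 0 → mismatch
  r3: data parity 1, sent rp 1 → ok
  r4: data parity 0, sent rp 0 → ok
Recompute each column's even parity and compare to cp:
  c0: data parity 1, sent cp 1 → ok
  c1: data parity 1, sent cp 1 → ok
  c2: data parity 0, sent cp 0 → ok
  c3: data parity 0, sent cp 1 → mismatch
Exactly one row (r2) and one column (c3) fail → the flipped bit is at their intersection.

row 2, column 3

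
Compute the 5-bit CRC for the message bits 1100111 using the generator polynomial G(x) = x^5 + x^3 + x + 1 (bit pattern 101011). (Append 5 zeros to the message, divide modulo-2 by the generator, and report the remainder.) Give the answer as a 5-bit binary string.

00100

Append 5 zeros: 110011100000. Divide by 101011 (XOR where the leading bit is 1):
  pos 0: 110011 XOR 101011 = 011000
  pos 1: 110001 XOR 101011 = 011010
  pos 2: 110100 XOR 101011 = 011111
  pos 3: 111110 XOR 101011 = 010101
  pos 4: 101010 XOR 101011 = 000001
Remainder (last 5 bits) = 00100. This is the CRC / FCS.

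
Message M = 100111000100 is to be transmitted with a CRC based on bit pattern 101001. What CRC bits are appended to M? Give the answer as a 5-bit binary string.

00101

Append 5 zeros: 10011100010000000. Divide by 101001 (XOR where the leading bit is 1):
  pos 0: 100111 XOR 101001 = 001110
  pos 2: 111000 XOR 101001 = 010001
  pos 3: 100010 XOR 101001 = 001011
  pos 5: 101110 XOR 101001 = 000111
  pos 8: 111000 XOR 101001 = 010001
  pos 9: 100010 XOR 101001 = 001011
  pos 11: 101100 XOR 101001 = 000101
Remainder (last 5 bits) = 00101. This is the CRC / FCS.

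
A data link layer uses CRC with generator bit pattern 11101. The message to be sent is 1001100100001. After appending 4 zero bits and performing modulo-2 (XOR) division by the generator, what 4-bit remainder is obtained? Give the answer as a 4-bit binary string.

Append 4 zeros: 10011001000010000. Divide by 11101 (XOR where the leading bit is 1):
  pos 0: 10011 XOR 11101 = 01110
  pos 1: 11100 XOR 11101 = 00001
  pos 5: 10100 XOR 11101 = 01001
  pos 6: 10010 XOR 11101 = 01111
  pos 7: 11110 XOR 11101 = 00011
  pos 10: 11100 XOR 11101 = 00001
Remainder (last 4 bits) = 0100. This is the CRC / FCS.

0100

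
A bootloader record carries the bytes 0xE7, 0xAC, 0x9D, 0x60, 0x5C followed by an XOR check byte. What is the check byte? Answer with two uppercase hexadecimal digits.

XOR the bytes together:
  start with 0xE7
  0xE7 ⊕ 0xAC = 0x4B
  0x4B ⊕ 0x9D = 0xD6
  0xD6 ⊕ 0x60 = 0xB6
  0xB6 ⊕ 0x5C = 0xEA

EA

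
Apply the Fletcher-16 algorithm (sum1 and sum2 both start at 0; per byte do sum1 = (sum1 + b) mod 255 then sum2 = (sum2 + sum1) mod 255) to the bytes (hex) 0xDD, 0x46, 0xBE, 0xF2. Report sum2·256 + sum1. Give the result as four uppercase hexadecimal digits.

Running sums (mod 255):
  after byte 0 (0xDD): sum1=221, sum2=221
  after byte 1 (0x46): sum1=36, sum2=2
  after byte 2 (0xBE): sum1=226, sum2=228
  after byte 3 (0xF2): sum1=213, sum2=186
Checksum = sum2·256 + sum1 = 186·256 + 213 = 47829 = 0xBAD5.

BAD5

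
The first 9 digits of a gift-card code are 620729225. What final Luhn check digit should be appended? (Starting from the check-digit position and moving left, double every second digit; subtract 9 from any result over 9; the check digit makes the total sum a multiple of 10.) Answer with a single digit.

Partial digits right→left: 5 2 2 9 2 7 0 2 6
Double every second digit counting from the check-digit position (so the 1st, 3rd, 5th, ... of the partial from the right).
  doubled (with −9 where >9): 1 4 4 0 3 → sum 12
  kept as-is: 2 9 7 2 → sum 20
Total = 12 + 20 = 32.
Check digit = (10 − (32 mod 10)) mod 10 = 8.

8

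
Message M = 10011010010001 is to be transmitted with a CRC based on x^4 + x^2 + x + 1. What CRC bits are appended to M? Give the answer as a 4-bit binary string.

0000

Append 4 zeros: 100110100100010000. Divide by 10111 (XOR where the leading bit is 1):
  pos 0: 10011 XOR 10111 = 00100
  pos 2: 10001 XOR 10111 = 00110
  pos 4: 11000 XOR 10111 = 01111
  pos 5: 11111 XOR 10111 = 01000
  pos 6: 10000 XOR 10111 = 00111
  pos 8: 11100 XOR 10111 = 01011
  pos 9: 10111 XOR 10111 = 00000
Remainder (last 4 bits) = 0000. This is the CRC / FCS.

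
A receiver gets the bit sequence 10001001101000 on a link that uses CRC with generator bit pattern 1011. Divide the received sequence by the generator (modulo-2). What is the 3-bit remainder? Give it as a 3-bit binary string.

000

Modulo-2 division of 10001001101000 by 1011:
  pos 0: 1000 XOR 1011 = 0011
  pos 2: 1110 XOR 1011 = 0101
  pos 3: 1010 XOR 1011 = 0001
  pos 6: 1110 XOR 1011 = 0101
  pos 7: 1011 XOR 1011 = 0000
Remainder = 000 (zero — the frame passes the CRC check).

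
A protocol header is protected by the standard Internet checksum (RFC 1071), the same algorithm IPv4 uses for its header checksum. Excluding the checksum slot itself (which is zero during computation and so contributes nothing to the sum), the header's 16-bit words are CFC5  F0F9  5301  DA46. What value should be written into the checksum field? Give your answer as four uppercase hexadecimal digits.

11F8

One's-complement addition (fold any carry out of bit 15 back into bit 0):
  0xCFC5 + 0xF0F9 = 0x1C0BE → wrap carry → 0xC0BF
  0xC0BF + 0x5301 = 0x113C0 → wrap carry → 0x13C1
  0x13C1 + 0xDA46 = 0x0EE07
One's-complement sum = 0xEE07.
Checksum = ~0xEE07 & 0xFFFF = 0x11F8.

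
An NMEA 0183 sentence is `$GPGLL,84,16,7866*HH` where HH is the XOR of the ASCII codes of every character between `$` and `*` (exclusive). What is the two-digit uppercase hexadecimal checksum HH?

78

XOR the ASCII codes of the payload characters:
  'G' = 0x47 → acc = 0x47
  'P' = 0x50 → acc = 0x17
  'G' = 0x47 → acc = 0x50
  'L' = 0x4C → acc = 0x1C
  'L' = 0x4C → acc = 0x50
  ',' = 0x2C → acc = 0x7C
  '8' = 0x38 → acc = 0x44
  '4' = 0x34 → acc = 0x70
  ',' = 0x2C → acc = 0x5C
  '1' = 0x31 → acc = 0x6D
  '6' = 0x36 → acc = 0x5B
  ',' = 0x2C → acc = 0x77
  '7' = 0x37 → acc = 0x40
  '8' = 0x38 → acc = 0x78
  '6' = 0x36 → acc = 0x4E
  '6' = 0x36 → acc = 0x78
Checksum = 0x78.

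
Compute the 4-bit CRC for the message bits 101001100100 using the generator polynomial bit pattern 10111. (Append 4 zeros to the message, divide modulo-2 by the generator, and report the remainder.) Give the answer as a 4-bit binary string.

1110

Append 4 zeros: 1010011001000000. Divide by 10111 (XOR where the leading bit is 1):
  pos 0: 10100 XOR 10111 = 00011
  pos 3: 11110 XOR 10111 = 01001
  pos 4: 10010 XOR 10111 = 00101
  pos 6: 10110 XOR 10111 = 00001
  pos 10: 10000 XOR 10111 = 00111
Remainder (last 4 bits) = 1110. This is the CRC / FCS.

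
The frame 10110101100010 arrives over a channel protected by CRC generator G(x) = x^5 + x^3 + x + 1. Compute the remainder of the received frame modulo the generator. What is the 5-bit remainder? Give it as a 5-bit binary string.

Modulo-2 division of 10110101100010 by 101011:
  pos 0: 101101 XOR 101011 = 000110
  pos 3: 110011 XOR 101011 = 011000
  pos 4: 110000 XOR 101011 = 011011
  pos 5: 110110 XOR 101011 = 011101
  pos 6: 111010 XOR 101011 = 010001
  pos 7: 100011 XOR 101011 = 001000
Remainder = 10000 (nonzero — an error is detected).

10000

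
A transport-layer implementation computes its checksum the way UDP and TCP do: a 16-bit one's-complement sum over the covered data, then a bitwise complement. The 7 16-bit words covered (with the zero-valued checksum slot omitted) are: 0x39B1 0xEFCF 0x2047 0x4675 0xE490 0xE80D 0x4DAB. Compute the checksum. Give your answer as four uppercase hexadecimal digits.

One's-complement addition (fold any carry out of bit 15 back into bit 0):
  0x39B1 + 0xEFCF = 0x12980 → wrap carry → 0x2981
  0x2981 + 0x2047 = 0x049C8
  0x49C8 + 0x4675 = 0x0903D
  0x903D + 0xE490 = 0x174CD → wrap carry → 0x74CE
  0x74CE + 0xE80D = 0x15CDB → wrap carry → 0x5CDC
  0x5CDC + 0x4DAB = 0x0AA87
One's-complement sum = 0xAA87.
Checksum = ~0xAA87 & 0xFFFF = 0x5578.

5578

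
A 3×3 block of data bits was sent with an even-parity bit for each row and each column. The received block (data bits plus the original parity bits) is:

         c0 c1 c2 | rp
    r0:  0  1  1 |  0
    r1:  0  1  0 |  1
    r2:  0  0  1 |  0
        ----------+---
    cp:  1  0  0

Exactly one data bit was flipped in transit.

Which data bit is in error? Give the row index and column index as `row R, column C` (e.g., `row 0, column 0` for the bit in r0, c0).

row 2, column 0

Recompute each row's even parity and compare to rp:
  r0: data parity 0, sent rp 0 → ok
  r1: data parity 1, sent rp 1 → ok
  r2: data parity 1, sent rp 0 → mismatch
Recompute each column's even parity and compare to cp:
  c0: data parity 0, sent cp 1 → mismatch
  c1: data parity 0, sent cp 0 → ok
  c2: data parity 0, sent cp 0 → ok
Exactly one row (r2) and one column (c0) fail → the flipped bit is at their intersection.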